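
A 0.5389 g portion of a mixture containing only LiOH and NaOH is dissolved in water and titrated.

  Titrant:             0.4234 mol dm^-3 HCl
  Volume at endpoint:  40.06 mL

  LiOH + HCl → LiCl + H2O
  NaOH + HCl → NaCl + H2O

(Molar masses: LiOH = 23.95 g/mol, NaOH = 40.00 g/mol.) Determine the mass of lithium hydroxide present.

0.2082 g

n(HCl) = 0.04006 × 0.4234 = 0.01696 mol
Let x = n(LiOH), y = n(NaOH).
Titrant: 1x + 1y = 0.01696;  mass: 23.95x + 40.00y = 0.5389
Solving, x = 8.695 × 10^-3 mol, y = 8.266 × 10^-3 mol
mass of LiOH = 8.695 × 10^-3 × 23.95 = 0.2082 g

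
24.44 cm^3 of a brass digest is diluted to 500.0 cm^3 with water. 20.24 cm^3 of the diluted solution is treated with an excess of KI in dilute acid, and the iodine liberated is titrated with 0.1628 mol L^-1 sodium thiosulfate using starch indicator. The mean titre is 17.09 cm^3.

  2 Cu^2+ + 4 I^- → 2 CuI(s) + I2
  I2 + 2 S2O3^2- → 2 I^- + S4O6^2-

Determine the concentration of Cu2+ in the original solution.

n(S2O3^2-) = 0.01709 × 0.1628 = 2.782 × 10^-3 mol
n(I2) = n(S2O3^2-)/2 = 1.391 × 10^-3 mol
From the 2:1 ratio, n(Cu2+) in the aliquot = 2/1 × 1.391 × 10^-3 = 2.782 × 10^-3 mol
[Cu2+]_dilute = 2.782 × 10^-3 / 0.02024 = 0.1375 mol/L
[Cu2+]_original = 0.1375 × 500.0/24.44 = 2.812 mol/L

2.812 mol/L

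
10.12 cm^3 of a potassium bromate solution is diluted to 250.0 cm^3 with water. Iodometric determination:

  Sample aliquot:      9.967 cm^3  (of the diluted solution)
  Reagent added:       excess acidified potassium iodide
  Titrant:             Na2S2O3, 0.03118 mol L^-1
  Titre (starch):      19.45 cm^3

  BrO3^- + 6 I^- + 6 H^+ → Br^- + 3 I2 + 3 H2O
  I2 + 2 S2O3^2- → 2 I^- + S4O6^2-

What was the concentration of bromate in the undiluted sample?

0.2505 mol/L

n(S2O3^2-) = 0.01945 × 0.03118 = 6.065 × 10^-4 mol
n(I2) = n(S2O3^2-)/2 = 3.032 × 10^-4 mol
From the 1:3 ratio, n(BrO3^-) in the aliquot = 1/3 × 3.032 × 10^-4 = 1.011 × 10^-4 mol
[BrO3^-]_dilute = 1.011 × 10^-4 / 0.009967 = 0.01014 mol/L
[BrO3^-]_original = 0.01014 × 250.0/10.12 = 0.2505 mol/L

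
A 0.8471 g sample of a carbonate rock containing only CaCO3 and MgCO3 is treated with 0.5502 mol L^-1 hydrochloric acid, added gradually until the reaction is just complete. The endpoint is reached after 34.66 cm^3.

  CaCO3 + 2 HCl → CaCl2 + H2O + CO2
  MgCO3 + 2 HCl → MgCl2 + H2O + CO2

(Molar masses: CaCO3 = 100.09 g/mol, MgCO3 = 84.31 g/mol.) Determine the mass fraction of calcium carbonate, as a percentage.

n(HCl) = 0.03466 × 0.5502 = 0.01907 mol
Let x = n(CaCO3), y = n(MgCO3).
Titrant: 2x + 2y = 0.01907;  mass: 100.09x + 84.31y = 0.8471
Solving, x = 2.738 × 10^-3 mol, y = 6.797 × 10^-3 mol
mass of CaCO3 = 2.738 × 10^-3 × 100.09 = 0.2741 g
% CaCO3 = 0.2741 / 0.8471 × 100 = 32.35 %

32.35 %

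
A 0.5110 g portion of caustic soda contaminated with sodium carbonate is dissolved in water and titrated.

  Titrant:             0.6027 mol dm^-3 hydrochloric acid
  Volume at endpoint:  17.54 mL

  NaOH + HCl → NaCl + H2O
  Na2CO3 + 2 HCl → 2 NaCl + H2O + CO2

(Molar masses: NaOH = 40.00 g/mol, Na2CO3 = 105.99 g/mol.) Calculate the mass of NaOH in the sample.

0.1515 g

n(HCl) = 0.01754 × 0.6027 = 0.01057 mol
Let x = n(NaOH), y = n(Na2CO3).
Titrant: 1x + 2y = 0.01057;  mass: 40.00x + 105.99y = 0.5110
Solving, x = 3.788 × 10^-3 mol, y = 3.392 × 10^-3 mol
mass of NaOH = 3.788 × 10^-3 × 40.00 = 0.1515 g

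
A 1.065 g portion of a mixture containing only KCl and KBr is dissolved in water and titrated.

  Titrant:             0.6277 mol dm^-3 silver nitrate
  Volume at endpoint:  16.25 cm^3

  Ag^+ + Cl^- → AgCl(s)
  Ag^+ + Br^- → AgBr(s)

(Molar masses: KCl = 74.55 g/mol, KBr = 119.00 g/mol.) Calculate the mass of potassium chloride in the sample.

n(AgNO3) = 0.01625 × 0.6277 = 0.01020 mol
Let x = n(KCl), y = n(KBr).
Titrant: 1x + 1y = 0.01020;  mass: 74.55x + 119.00y = 1.065
Solving, x = 3.348 × 10^-3 mol, y = 6.852 × 10^-3 mol
mass of KCl = 3.348 × 10^-3 × 74.55 = 0.2496 g

0.2496 g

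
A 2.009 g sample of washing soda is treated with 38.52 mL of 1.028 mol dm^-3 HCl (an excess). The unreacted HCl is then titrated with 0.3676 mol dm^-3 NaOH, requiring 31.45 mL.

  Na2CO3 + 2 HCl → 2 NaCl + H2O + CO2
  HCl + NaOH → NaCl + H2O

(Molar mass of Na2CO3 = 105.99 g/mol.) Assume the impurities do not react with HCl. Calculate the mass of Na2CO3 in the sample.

n(HCl) added = 0.03852 × 1.028 = 0.03960 mol
n(NaOH) used in back-titration = 0.03145 × 0.3676 = 0.01156 mol
n(HCl) left over = 0.01156 mol (1:1 ratio)
n(HCl) consumed by analyte = 0.03960 − 0.01156 = 0.02804 mol
From the 1:2 ratio, n(Na2CO3) = 1/2 × 0.02804 = 0.01402 mol
mass of Na2CO3 = 0.01402 × 105.99 = 1.486 g

1.486 g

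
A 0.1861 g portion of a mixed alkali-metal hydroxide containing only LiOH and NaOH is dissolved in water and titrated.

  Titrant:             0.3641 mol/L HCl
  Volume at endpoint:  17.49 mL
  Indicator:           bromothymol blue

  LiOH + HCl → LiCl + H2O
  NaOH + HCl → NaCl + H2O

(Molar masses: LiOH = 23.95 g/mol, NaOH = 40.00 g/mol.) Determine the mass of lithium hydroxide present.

n(HCl) = 0.01749 × 0.3641 = 6.368 × 10^-3 mol
Let x = n(LiOH), y = n(NaOH).
Titrant: 1x + 1y = 6.368 × 10^-3;  mass: 23.95x + 40.00y = 0.1861
Solving, x = 4.276 × 10^-3 mol, y = 2.092 × 10^-3 mol
mass of LiOH = 4.276 × 10^-3 × 23.95 = 0.1024 g

0.1024 g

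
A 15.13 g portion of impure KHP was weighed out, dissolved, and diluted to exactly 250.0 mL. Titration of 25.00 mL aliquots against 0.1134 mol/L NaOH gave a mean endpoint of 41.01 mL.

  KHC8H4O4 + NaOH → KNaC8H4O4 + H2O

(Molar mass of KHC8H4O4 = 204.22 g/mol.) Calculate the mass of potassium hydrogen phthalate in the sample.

n(NaOH) per titration = 0.04101 × 0.1134 = 4.651 × 10^-3 mol
n(KHC8H4O4) in each aliquot = 4.651 × 10^-3 mol (1:1 ratio)
n(KHC8H4O4) in the whole flask = 4.651 × 10^-3 × 250.0/25.00 = 0.04651 mol
mass of KHC8H4O4 = 0.04651 × 204.22 = 9.497 g

9.497 g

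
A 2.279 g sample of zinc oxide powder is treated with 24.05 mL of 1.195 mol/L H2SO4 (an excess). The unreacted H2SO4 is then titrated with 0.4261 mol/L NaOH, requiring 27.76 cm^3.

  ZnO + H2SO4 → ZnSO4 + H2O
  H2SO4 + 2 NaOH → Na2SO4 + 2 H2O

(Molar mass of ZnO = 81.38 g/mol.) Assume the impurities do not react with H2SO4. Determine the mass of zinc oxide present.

1.858 g

n(H2SO4) added = 0.02405 × 1.195 = 0.02874 mol
n(NaOH) used in back-titration = 0.02776 × 0.4261 = 0.01183 mol
From the 1:2 ratio, n(H2SO4) left over = 1/2 × 0.01183 = 5.914 × 10^-3 mol
n(H2SO4) consumed by analyte = 0.02874 − 5.914 × 10^-3 = 0.02283 mol
n(ZnO) = 0.02283 mol (1:1 ratio)
mass of ZnO = 0.02283 × 81.38 = 1.858 g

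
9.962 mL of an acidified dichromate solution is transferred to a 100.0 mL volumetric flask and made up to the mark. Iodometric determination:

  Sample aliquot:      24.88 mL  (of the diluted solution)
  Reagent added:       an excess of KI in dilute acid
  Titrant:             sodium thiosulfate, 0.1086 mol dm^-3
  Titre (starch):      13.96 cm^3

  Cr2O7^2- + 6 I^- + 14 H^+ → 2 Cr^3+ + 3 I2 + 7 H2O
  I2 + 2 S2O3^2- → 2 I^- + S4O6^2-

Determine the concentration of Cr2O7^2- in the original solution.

0.1019 mol/L

n(S2O3^2-) = 0.01396 × 0.1086 = 1.516 × 10^-3 mol
n(I2) = n(S2O3^2-)/2 = 7.580 × 10^-4 mol
From the 1:3 ratio, n(Cr2O7^2-) in the aliquot = 1/3 × 7.580 × 10^-4 = 2.527 × 10^-4 mol
[Cr2O7^2-]_dilute = 2.527 × 10^-4 / 0.02488 = 0.01016 mol/L
[Cr2O7^2-]_original = 0.01016 × 100.0/9.962 = 0.1019 mol/L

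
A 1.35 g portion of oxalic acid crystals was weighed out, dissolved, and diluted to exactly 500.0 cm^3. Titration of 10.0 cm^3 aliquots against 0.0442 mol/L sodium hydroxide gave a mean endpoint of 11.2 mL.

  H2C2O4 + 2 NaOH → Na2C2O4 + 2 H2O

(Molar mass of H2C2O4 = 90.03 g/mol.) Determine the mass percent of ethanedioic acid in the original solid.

82.5 %

n(NaOH) per titration = 0.0112 × 0.0442 = 4.95 × 10^-4 mol
From the 1:2 ratio, n(H2C2O4) in each aliquot = 1/2 × 4.95 × 10^-4 = 2.48 × 10^-4 mol
n(H2C2O4) in the whole flask = 2.48 × 10^-4 × 500.0/10.0 = 0.0124 mol
mass of H2C2O4 = 0.0124 × 90.03 = 1.11 g
% H2C2O4 = 1.11 / 1.35 × 100 = 82.5 %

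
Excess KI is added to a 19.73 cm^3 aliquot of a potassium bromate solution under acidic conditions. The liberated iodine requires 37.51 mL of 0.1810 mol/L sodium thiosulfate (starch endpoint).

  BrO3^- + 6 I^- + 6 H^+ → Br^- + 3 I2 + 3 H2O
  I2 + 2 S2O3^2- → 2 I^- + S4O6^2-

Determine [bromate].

n(S2O3^2-) = 0.03751 × 0.1810 = 6.789 × 10^-3 mol
n(I2) = n(S2O3^2-)/2 = 3.395 × 10^-3 mol
From the 1:3 ratio, n(BrO3^-) in the aliquot = 1/3 × 3.395 × 10^-3 = 1.132 × 10^-3 mol
[BrO3^-] = 1.132 × 10^-3 / 0.01973 = 0.05735 mol/L

0.05735 mol/L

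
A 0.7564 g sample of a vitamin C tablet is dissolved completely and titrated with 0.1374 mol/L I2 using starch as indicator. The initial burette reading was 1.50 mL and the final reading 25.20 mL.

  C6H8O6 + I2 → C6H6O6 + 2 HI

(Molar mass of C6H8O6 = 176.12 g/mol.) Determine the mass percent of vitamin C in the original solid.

75.82 %

n(I2) = 0.02370 L × 0.1374 mol/L = 3.256 × 10^-3 mol
n(C6H8O6) = 3.256 × 10^-3 mol (1:1 ratio)
mass of C6H8O6 = 3.256 × 10^-3 × 176.12 g/mol = 0.5735 g
% C6H8O6 = 0.5735 / 0.7564 × 100 = 75.82 %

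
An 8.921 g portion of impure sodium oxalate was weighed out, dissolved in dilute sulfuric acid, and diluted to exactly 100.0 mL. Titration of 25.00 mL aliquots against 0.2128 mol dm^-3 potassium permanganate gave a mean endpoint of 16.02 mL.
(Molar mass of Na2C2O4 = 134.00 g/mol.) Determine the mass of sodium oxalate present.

4.568 g

2 MnO4^- + 5 C2O4^2- + 16 H^+ → 2 Mn^2+ + 10 CO2 + 8 H2O
n(KMnO4) per titration = 0.01602 × 0.2128 = 3.409 × 10^-3 mol
From the 5:2 ratio, n(Na2C2O4) in each aliquot = 5/2 × 3.409 × 10^-3 = 8.523 × 10^-3 mol
n(Na2C2O4) in the whole flask = 8.523 × 10^-3 × 100.0/25.00 = 0.03409 mol
mass of Na2C2O4 = 0.03409 × 134.00 = 4.568 g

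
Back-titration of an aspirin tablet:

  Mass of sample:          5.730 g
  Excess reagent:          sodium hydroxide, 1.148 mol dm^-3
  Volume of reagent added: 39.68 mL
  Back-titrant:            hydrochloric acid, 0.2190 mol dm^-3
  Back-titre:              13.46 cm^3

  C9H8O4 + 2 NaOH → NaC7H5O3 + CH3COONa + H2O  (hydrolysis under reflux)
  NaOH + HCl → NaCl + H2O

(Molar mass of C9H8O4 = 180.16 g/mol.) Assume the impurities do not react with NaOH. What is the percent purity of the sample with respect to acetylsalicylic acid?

n(NaOH) added = 0.03968 × 1.148 = 0.04555 mol
n(HCl) used in back-titration = 0.01346 × 0.2190 = 2.948 × 10^-3 mol
n(NaOH) left over = 2.948 × 10^-3 mol (1:1 ratio)
n(NaOH) consumed by analyte = 0.04555 − 2.948 × 10^-3 = 0.04260 mol
From the 1:2 ratio, n(C9H8O4) = 1/2 × 0.04260 = 0.02130 mol
mass of C9H8O4 = 0.02130 × 180.16 = 3.838 g
% C9H8O4 = 3.838 / 5.730 × 100 = 66.98 %

66.98 %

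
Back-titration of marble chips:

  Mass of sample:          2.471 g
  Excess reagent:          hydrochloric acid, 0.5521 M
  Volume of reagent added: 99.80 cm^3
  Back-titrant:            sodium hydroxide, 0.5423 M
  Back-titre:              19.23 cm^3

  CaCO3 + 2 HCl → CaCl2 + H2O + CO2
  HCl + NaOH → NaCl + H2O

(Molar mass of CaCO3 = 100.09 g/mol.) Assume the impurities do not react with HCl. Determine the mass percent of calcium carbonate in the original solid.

90.47 %

n(HCl) added = 0.09980 × 0.5521 = 0.05510 mol
n(NaOH) used in back-titration = 0.01923 × 0.5423 = 0.01043 mol
n(HCl) left over = 0.01043 mol (1:1 ratio)
n(HCl) consumed by analyte = 0.05510 − 0.01043 = 0.04467 mol
From the 1:2 ratio, n(CaCO3) = 1/2 × 0.04467 = 0.02234 mol
mass of CaCO3 = 0.02234 × 100.09 = 2.236 g
% CaCO3 = 2.236 / 2.471 × 100 = 90.47 %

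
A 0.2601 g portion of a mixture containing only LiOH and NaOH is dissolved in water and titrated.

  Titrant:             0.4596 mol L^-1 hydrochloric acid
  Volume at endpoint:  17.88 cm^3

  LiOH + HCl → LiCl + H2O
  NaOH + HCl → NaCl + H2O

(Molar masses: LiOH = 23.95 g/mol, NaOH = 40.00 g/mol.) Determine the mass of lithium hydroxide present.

0.1024 g

n(HCl) = 0.01788 × 0.4596 = 8.218 × 10^-3 mol
Let x = n(LiOH), y = n(NaOH).
Titrant: 1x + 1y = 8.218 × 10^-3;  mass: 23.95x + 40.00y = 0.2601
Solving, x = 4.275 × 10^-3 mol, y = 3.943 × 10^-3 mol
mass of LiOH = 4.275 × 10^-3 × 23.95 = 0.1024 g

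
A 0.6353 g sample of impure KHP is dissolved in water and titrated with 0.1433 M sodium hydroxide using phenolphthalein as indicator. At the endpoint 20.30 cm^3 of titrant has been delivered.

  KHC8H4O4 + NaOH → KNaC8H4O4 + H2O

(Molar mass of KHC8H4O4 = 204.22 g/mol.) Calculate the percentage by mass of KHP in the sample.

n(NaOH) = 0.02030 L × 0.1433 mol/L = 2.909 × 10^-3 mol
n(KHC8H4O4) = 2.909 × 10^-3 mol (1:1 ratio)
mass of KHC8H4O4 = 2.909 × 10^-3 × 204.22 g/mol = 0.5941 g
% KHC8H4O4 = 0.5941 / 0.6353 × 100 = 93.51 %

93.51 %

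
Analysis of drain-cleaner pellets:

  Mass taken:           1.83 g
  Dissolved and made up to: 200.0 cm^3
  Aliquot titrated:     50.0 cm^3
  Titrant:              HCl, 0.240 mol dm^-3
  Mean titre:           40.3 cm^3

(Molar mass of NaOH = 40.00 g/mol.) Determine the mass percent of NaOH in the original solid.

NaOH + HCl → NaCl + H2O
n(HCl) per titration = 0.0403 × 0.240 = 9.67 × 10^-3 mol
n(NaOH) in each aliquot = 9.67 × 10^-3 mol (1:1 ratio)
n(NaOH) in the whole flask = 9.67 × 10^-3 × 200.0/50.0 = 0.0387 mol
mass of NaOH = 0.0387 × 40.00 = 1.55 g
% NaOH = 1.55 / 1.83 × 100 = 84.6 %

84.6 %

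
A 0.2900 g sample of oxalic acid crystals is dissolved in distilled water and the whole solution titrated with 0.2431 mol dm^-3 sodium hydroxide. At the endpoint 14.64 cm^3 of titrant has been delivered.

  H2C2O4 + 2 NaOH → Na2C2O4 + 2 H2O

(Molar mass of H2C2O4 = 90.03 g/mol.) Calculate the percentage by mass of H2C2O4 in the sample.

55.24 %

n(NaOH) = 0.01464 L × 0.2431 mol/L = 3.559 × 10^-3 mol
From the 1:2 ratio, n(H2C2O4) = 1/2 × 3.559 × 10^-3 = 1.779 × 10^-3 mol
mass of H2C2O4 = 1.779 × 10^-3 × 90.03 g/mol = 0.1602 g
% H2C2O4 = 0.1602 / 0.2900 × 100 = 55.24 %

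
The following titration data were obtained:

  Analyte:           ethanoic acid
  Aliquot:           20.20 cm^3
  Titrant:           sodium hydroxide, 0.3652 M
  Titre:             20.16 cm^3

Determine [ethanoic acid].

CH3COOH + NaOH → CH3COONa + H2O
n(NaOH) = 0.02016 L × 0.3652 mol/L = 7.362 × 10^-3 mol
n(CH3COOH) = 7.362 × 10^-3 mol (1:1 mole ratio)
[CH3COOH] = 7.362 × 10^-3 mol / 0.02020 L = 0.3645 mol/L

0.3645 M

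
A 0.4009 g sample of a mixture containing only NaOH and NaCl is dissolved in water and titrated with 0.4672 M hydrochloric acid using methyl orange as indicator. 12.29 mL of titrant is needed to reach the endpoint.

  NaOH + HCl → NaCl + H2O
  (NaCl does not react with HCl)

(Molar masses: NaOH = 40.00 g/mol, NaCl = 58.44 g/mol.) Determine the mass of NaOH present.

n(HCl) = 0.01229 × 0.4672 = 5.742 × 10^-3 mol
Let x = n(NaOH), y = n(NaCl).
Titrant: 1x = 5.742 × 10^-3;  mass: 40.00x + 58.44y = 0.4009
Solving, x = 5.742 × 10^-3 mol, y = 2.930 × 10^-3 mol
mass of NaOH = 5.742 × 10^-3 × 40.00 = 0.2297 g

0.2297 g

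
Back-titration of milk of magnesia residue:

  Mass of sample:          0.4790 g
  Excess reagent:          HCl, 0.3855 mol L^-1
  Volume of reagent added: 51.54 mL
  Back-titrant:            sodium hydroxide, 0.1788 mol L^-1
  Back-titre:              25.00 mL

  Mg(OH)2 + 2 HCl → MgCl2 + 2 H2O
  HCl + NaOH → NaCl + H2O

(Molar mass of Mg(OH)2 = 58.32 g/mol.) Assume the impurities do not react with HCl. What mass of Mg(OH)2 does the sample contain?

0.4490 g

n(HCl) added = 0.05154 × 0.3855 = 0.01987 mol
n(NaOH) used in back-titration = 0.02500 × 0.1788 = 4.470 × 10^-3 mol
n(HCl) left over = 4.470 × 10^-3 mol (1:1 ratio)
n(HCl) consumed by analyte = 0.01987 − 4.470 × 10^-3 = 0.01540 mol
From the 1:2 ratio, n(Mg(OH)2) = 1/2 × 0.01540 = 7.699 × 10^-3 mol
mass of Mg(OH)2 = 7.699 × 10^-3 × 58.32 = 0.4490 g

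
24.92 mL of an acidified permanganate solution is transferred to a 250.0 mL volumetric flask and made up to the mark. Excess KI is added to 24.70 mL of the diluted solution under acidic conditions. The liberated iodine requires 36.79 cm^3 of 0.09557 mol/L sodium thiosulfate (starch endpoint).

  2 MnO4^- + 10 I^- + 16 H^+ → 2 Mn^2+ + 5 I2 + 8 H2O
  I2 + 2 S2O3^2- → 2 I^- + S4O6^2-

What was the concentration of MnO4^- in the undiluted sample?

0.2856 mol/L

n(S2O3^2-) = 0.03679 × 0.09557 = 3.516 × 10^-3 mol
n(I2) = n(S2O3^2-)/2 = 1.758 × 10^-3 mol
From the 2:5 ratio, n(MnO4^-) in the aliquot = 2/5 × 1.758 × 10^-3 = 7.032 × 10^-4 mol
[MnO4^-]_dilute = 7.032 × 10^-4 / 0.02470 = 0.02847 mol/L
[MnO4^-]_original = 0.02847 × 250.0/24.92 = 0.2856 mol/L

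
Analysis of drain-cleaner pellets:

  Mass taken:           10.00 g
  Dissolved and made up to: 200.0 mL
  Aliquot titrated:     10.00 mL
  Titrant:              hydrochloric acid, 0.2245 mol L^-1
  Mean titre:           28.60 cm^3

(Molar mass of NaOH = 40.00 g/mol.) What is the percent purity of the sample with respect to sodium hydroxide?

51.37 %

NaOH + HCl → NaCl + H2O
n(HCl) per titration = 0.02860 × 0.2245 = 6.421 × 10^-3 mol
n(NaOH) in each aliquot = 6.421 × 10^-3 mol (1:1 ratio)
n(NaOH) in the whole flask = 6.421 × 10^-3 × 200.0/10.00 = 0.1284 mol
mass of NaOH = 0.1284 × 40.00 = 5.137 g
% NaOH = 5.137 / 10.00 × 100 = 51.37 %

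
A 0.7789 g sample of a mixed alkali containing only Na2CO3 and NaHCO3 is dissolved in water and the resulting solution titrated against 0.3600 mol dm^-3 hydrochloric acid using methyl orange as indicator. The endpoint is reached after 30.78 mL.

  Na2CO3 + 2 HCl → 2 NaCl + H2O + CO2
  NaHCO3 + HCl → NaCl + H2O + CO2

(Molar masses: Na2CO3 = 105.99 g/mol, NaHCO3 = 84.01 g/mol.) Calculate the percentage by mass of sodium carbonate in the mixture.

n(HCl) = 0.03078 × 0.3600 = 0.01108 mol
Let x = n(Na2CO3), y = n(NaHCO3).
Titrant: 2x + 1y = 0.01108;  mass: 105.99x + 84.01y = 0.7789
Solving, x = 2.450 × 10^-3 mol, y = 6.180 × 10^-3 mol
mass of Na2CO3 = 2.450 × 10^-3 × 105.99 = 0.2597 g
% Na2CO3 = 0.2597 / 0.7789 × 100 = 33.34 %

33.34 %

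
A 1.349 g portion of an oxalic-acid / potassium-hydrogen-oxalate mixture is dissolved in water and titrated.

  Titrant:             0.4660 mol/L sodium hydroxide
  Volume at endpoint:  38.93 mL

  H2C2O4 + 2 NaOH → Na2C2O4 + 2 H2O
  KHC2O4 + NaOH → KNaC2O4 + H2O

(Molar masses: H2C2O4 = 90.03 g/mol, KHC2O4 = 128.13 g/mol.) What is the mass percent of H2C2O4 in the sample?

39.16 %

n(NaOH) = 0.03893 × 0.4660 = 0.01814 mol
Let x = n(H2C2O4), y = n(KHC2O4).
Titrant: 2x + 1y = 0.01814;  mass: 90.03x + 128.13y = 1.349
Solving, x = 5.868 × 10^-3 mol, y = 6.405 × 10^-3 mol
mass of H2C2O4 = 5.868 × 10^-3 × 90.03 = 0.5283 g
% H2C2O4 = 0.5283 / 1.349 × 100 = 39.16 %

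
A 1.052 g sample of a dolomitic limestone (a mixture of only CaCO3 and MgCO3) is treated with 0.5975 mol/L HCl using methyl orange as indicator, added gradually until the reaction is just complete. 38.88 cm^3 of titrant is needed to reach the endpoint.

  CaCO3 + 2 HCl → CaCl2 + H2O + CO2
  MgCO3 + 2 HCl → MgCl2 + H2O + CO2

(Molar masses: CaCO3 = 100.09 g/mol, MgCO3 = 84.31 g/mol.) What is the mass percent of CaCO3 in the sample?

43.84 %

n(HCl) = 0.03888 × 0.5975 = 0.02323 mol
Let x = n(CaCO3), y = n(MgCO3).
Titrant: 2x + 2y = 0.02323;  mass: 100.09x + 84.31y = 1.052
Solving, x = 4.607 × 10^-3 mol, y = 7.008 × 10^-3 mol
mass of CaCO3 = 4.607 × 10^-3 × 100.09 = 0.4612 g
% CaCO3 = 0.4612 / 1.052 × 100 = 43.84 %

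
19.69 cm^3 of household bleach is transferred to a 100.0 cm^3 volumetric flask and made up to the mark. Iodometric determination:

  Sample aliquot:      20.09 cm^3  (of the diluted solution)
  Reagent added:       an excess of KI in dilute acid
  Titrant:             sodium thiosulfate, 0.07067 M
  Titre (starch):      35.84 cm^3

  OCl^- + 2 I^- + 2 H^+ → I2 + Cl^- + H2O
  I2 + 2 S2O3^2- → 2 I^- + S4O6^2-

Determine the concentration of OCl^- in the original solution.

0.3201 M

n(S2O3^2-) = 0.03584 × 0.07067 = 2.533 × 10^-3 mol
n(I2) = n(S2O3^2-)/2 = 1.266 × 10^-3 mol
n(OCl^-) in the aliquot = 1.266 × 10^-3 mol (1:1 ratio)
[OCl^-]_dilute = 1.266 × 10^-3 / 0.02009 = 0.06304 mol/L
[OCl^-]_original = 0.06304 × 100.0/19.69 = 0.3201 mol/L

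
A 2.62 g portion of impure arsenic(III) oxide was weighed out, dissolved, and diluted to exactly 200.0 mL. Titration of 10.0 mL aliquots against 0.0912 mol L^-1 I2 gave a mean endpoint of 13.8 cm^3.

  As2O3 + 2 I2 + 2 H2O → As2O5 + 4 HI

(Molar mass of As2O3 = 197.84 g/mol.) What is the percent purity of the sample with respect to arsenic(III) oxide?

n(I2) per titration = 0.0138 × 0.0912 = 1.26 × 10^-3 mol
From the 1:2 ratio, n(As2O3) in each aliquot = 1/2 × 1.26 × 10^-3 = 6.29 × 10^-4 mol
n(As2O3) in the whole flask = 6.29 × 10^-4 × 200.0/10.0 = 0.0126 mol
mass of As2O3 = 0.0126 × 197.84 = 2.49 g
% As2O3 = 2.49 / 2.62 × 100 = 95.0 %

95.0 %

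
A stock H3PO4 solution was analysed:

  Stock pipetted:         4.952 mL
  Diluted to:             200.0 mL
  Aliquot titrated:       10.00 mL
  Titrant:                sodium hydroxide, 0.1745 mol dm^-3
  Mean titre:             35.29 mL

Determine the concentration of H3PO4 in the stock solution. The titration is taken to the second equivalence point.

12.44 mol/L

H3PO4 + 2 NaOH → Na2HPO4 + 2 H2O
n(NaOH) = 0.03529 × 0.1745 = 6.158 × 10^-3 mol
From the 1:2 ratio, n(H3PO4) in the aliquot = 1/2 × 6.158 × 10^-3 = 3.079 × 10^-3 mol
[H3PO4]_dilute = 3.079 × 10^-3 / 0.01000 = 0.3079 mol/L
Dilution factor = 200.0 / 4.952 = 40.39
[H3PO4]_stock = 0.3079 × 40.39 = 12.44 mol/L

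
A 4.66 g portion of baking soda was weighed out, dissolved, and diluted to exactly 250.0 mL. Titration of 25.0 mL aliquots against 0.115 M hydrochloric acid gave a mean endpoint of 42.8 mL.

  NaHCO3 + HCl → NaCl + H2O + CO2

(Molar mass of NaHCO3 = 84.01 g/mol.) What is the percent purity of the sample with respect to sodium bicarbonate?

n(HCl) per titration = 0.0428 × 0.115 = 4.92 × 10^-3 mol
n(NaHCO3) in each aliquot = 4.92 × 10^-3 mol (1:1 ratio)
n(NaHCO3) in the whole flask = 4.92 × 10^-3 × 250.0/25.0 = 0.0492 mol
mass of NaHCO3 = 0.0492 × 84.01 = 4.13 g
% NaHCO3 = 4.13 / 4.66 × 100 = 88.7 %

88.7 %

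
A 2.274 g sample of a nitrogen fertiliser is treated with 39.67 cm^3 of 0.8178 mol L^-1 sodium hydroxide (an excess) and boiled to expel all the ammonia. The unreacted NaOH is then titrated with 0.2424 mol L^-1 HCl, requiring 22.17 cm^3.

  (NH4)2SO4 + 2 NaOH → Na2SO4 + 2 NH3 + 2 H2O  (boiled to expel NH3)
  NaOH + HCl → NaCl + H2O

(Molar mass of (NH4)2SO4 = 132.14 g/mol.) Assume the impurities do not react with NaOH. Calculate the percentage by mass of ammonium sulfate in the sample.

n(NaOH) added = 0.03967 × 0.8178 = 0.03244 mol
n(HCl) used in back-titration = 0.02217 × 0.2424 = 5.374 × 10^-3 mol
n(NaOH) left over = 5.374 × 10^-3 mol (1:1 ratio)
n(NaOH) consumed by analyte = 0.03244 − 5.374 × 10^-3 = 0.02707 mol
From the 1:2 ratio, n((NH4)2SO4) = 1/2 × 0.02707 = 0.01353 mol
mass of (NH4)2SO4 = 0.01353 × 132.14 = 1.788 g
% (NH4)2SO4 = 1.788 / 2.274 × 100 = 78.65 %

78.65 %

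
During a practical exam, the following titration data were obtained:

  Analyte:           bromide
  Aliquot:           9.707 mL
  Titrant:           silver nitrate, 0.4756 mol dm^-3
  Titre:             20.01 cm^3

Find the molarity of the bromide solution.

Ag^+ + Br^- → AgBr(s)
n(AgNO3) = 0.02001 L × 0.4756 mol/L = 9.517 × 10^-3 mol
n(Br-) = 9.517 × 10^-3 mol (1:1 mole ratio)
[Br-] = 9.517 × 10^-3 mol / 0.009707 L = 0.9804 mol/L

0.9804 mol/L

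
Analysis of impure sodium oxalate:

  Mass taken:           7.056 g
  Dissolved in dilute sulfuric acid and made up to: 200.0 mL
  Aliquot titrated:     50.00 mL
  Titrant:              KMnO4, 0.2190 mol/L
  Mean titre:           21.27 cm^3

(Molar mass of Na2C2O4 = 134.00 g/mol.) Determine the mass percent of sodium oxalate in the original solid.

88.46 %

2 MnO4^- + 5 C2O4^2- + 16 H^+ → 2 Mn^2+ + 10 CO2 + 8 H2O
n(KMnO4) per titration = 0.02127 × 0.2190 = 4.658 × 10^-3 mol
From the 5:2 ratio, n(Na2C2O4) in each aliquot = 5/2 × 4.658 × 10^-3 = 0.01165 mol
n(Na2C2O4) in the whole flask = 0.01165 × 200.0/50.00 = 0.04658 mol
mass of Na2C2O4 = 0.04658 × 134.00 = 6.242 g
% Na2C2O4 = 6.242 / 7.056 × 100 = 88.46 %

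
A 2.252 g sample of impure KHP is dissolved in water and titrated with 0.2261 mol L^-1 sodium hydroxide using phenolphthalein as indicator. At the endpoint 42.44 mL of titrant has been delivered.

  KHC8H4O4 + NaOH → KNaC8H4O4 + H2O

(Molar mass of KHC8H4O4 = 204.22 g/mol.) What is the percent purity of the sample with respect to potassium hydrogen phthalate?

87.02 %

n(NaOH) = 0.04244 L × 0.2261 mol/L = 9.596 × 10^-3 mol
n(KHC8H4O4) = 9.596 × 10^-3 mol (1:1 ratio)
mass of KHC8H4O4 = 9.596 × 10^-3 × 204.22 g/mol = 1.960 g
% KHC8H4O4 = 1.960 / 2.252 × 100 = 87.02 %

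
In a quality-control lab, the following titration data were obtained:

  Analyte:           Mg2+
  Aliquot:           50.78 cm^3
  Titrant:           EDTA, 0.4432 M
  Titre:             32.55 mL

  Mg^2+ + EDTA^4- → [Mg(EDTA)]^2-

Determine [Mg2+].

0.2841 M

n(EDTA) = 0.03255 L × 0.4432 mol/L = 0.01443 mol
n(Mg2+) = 0.01443 mol (1:1 mole ratio)
[Mg2+] = 0.01443 mol / 0.05078 L = 0.2841 mol/L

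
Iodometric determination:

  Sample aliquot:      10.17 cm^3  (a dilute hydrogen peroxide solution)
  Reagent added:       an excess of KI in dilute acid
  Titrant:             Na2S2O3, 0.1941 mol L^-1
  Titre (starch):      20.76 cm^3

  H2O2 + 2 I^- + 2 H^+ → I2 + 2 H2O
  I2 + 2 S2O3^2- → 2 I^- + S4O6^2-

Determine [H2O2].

n(S2O3^2-) = 0.02076 × 0.1941 = 4.030 × 10^-3 mol
n(I2) = n(S2O3^2-)/2 = 2.015 × 10^-3 mol
n(H2O2) in the aliquot = 2.015 × 10^-3 mol (1:1 ratio)
[H2O2] = 2.015 × 10^-3 / 0.01017 = 0.1981 mol/L

0.1981 mol/L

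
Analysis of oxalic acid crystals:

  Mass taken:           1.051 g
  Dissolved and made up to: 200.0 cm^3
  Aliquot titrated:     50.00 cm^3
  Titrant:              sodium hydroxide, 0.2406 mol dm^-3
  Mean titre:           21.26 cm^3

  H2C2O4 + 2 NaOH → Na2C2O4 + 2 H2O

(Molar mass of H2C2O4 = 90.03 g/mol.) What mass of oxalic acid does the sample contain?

n(NaOH) per titration = 0.02126 × 0.2406 = 5.115 × 10^-3 mol
From the 1:2 ratio, n(H2C2O4) in each aliquot = 1/2 × 5.115 × 10^-3 = 2.558 × 10^-3 mol
n(H2C2O4) in the whole flask = 2.558 × 10^-3 × 200.0/50.00 = 0.01023 mol
mass of H2C2O4 = 0.01023 × 90.03 = 0.9210 g

0.9210 g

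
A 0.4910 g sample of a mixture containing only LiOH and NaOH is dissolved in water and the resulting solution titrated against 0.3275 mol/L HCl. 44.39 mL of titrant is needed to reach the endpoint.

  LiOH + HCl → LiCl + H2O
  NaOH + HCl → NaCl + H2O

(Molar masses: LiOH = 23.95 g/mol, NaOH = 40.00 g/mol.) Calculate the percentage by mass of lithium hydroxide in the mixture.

27.51 %

n(HCl) = 0.04439 × 0.3275 = 0.01454 mol
Let x = n(LiOH), y = n(NaOH).
Titrant: 1x + 1y = 0.01454;  mass: 23.95x + 40.00y = 0.4910
Solving, x = 5.639 × 10^-3 mol, y = 8.899 × 10^-3 mol
mass of LiOH = 5.639 × 10^-3 × 23.95 = 0.1351 g
% LiOH = 0.1351 / 0.4910 × 100 = 27.51 %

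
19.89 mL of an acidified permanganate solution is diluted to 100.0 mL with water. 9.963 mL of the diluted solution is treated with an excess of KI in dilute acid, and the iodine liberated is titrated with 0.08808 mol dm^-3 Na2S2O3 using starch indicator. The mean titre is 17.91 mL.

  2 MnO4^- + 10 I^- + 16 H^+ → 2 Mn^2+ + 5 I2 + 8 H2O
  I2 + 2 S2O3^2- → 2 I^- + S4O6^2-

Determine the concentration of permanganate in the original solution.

n(S2O3^2-) = 0.01791 × 0.08808 = 1.578 × 10^-3 mol
n(I2) = n(S2O3^2-)/2 = 7.888 × 10^-4 mol
From the 2:5 ratio, n(MnO4^-) in the aliquot = 2/5 × 7.888 × 10^-4 = 3.155 × 10^-4 mol
[MnO4^-]_dilute = 3.155 × 10^-4 / 0.009963 = 0.03167 mol/L
[MnO4^-]_original = 0.03167 × 100.0/19.89 = 0.1592 mol/L

0.1592 mol/L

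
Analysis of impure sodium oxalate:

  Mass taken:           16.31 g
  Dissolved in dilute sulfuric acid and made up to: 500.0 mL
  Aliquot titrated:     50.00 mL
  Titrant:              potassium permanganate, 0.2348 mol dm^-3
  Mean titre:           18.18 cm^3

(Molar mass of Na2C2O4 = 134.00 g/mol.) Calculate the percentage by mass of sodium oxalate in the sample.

2 MnO4^- + 5 C2O4^2- + 16 H^+ → 2 Mn^2+ + 10 CO2 + 8 H2O
n(KMnO4) per titration = 0.01818 × 0.2348 = 4.269 × 10^-3 mol
From the 5:2 ratio, n(Na2C2O4) in each aliquot = 5/2 × 4.269 × 10^-3 = 0.01067 mol
n(Na2C2O4) in the whole flask = 0.01067 × 500.0/50.00 = 0.1067 mol
mass of Na2C2O4 = 0.1067 × 134.00 = 14.30 g
% Na2C2O4 = 14.30 / 16.31 × 100 = 87.68 %

87.68 %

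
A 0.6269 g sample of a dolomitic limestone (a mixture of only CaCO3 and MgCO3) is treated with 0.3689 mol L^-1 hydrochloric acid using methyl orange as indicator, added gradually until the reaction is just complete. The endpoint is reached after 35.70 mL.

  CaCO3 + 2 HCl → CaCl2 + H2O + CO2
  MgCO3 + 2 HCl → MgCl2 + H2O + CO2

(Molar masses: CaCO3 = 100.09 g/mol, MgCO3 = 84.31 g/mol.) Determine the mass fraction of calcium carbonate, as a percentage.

72.57 %

n(HCl) = 0.03570 × 0.3689 = 0.01317 mol
Let x = n(CaCO3), y = n(MgCO3).
Titrant: 2x + 2y = 0.01317;  mass: 100.09x + 84.31y = 0.6269
Solving, x = 4.546 × 10^-3 mol, y = 2.039 × 10^-3 mol
mass of CaCO3 = 4.546 × 10^-3 × 100.09 = 0.4550 g
% CaCO3 = 0.4550 / 0.6269 × 100 = 72.57 %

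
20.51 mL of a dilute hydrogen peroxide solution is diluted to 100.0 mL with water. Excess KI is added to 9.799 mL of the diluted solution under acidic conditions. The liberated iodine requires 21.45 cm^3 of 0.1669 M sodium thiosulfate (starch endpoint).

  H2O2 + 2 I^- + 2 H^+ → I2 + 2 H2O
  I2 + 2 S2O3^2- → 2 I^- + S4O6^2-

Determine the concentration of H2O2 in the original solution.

n(S2O3^2-) = 0.02145 × 0.1669 = 3.580 × 10^-3 mol
n(I2) = n(S2O3^2-)/2 = 1.790 × 10^-3 mol
n(H2O2) in the aliquot = 1.790 × 10^-3 mol (1:1 ratio)
[H2O2]_dilute = 1.790 × 10^-3 / 0.009799 = 0.1827 mol/L
[H2O2]_original = 0.1827 × 100.0/20.51 = 0.8906 mol/L

0.8906 M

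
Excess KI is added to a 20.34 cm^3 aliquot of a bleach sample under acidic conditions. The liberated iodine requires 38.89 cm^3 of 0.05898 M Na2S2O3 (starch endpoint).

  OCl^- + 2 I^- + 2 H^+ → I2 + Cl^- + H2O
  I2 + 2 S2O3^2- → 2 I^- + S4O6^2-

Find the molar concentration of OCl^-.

0.05638 M

n(S2O3^2-) = 0.03889 × 0.05898 = 2.294 × 10^-3 mol
n(I2) = n(S2O3^2-)/2 = 1.147 × 10^-3 mol
n(OCl^-) in the aliquot = 1.147 × 10^-3 mol (1:1 ratio)
[OCl^-] = 1.147 × 10^-3 / 0.02034 = 0.05638 mol/L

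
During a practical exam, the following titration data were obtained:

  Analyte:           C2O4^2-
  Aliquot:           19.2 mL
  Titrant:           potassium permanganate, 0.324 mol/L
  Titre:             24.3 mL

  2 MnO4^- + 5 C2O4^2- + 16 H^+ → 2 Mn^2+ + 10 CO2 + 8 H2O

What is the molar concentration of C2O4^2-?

1.03 mol/L

n(KMnO4) = 0.0243 L × 0.324 mol/L = 7.87 × 10^-3 mol
From the 5:2 mole ratio, n(C2O4^2-) = 5/2 × 7.87 × 10^-3 = 0.0197 mol
[C2O4^2-] = 0.0197 mol / 0.0192 L = 1.03 mol/L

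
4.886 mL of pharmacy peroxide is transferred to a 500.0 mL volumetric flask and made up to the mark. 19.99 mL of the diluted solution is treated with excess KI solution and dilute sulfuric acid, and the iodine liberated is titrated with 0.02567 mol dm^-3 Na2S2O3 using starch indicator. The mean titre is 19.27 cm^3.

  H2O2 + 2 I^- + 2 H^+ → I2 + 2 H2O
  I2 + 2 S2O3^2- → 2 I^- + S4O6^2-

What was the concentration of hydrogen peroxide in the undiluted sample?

n(S2O3^2-) = 0.01927 × 0.02567 = 4.947 × 10^-4 mol
n(I2) = n(S2O3^2-)/2 = 2.473 × 10^-4 mol
n(H2O2) in the aliquot = 2.473 × 10^-4 mol (1:1 ratio)
[H2O2]_dilute = 2.473 × 10^-4 / 0.01999 = 0.01237 mol/L
[H2O2]_original = 0.01237 × 500.0/4.886 = 1.266 mol/L

1.266 mol/L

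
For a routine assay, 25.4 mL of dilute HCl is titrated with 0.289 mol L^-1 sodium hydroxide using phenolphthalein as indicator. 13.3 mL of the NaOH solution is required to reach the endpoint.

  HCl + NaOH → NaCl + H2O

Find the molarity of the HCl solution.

n(NaOH) = 0.0133 L × 0.289 mol/L = 3.84 × 10^-3 mol
n(HCl) = 3.84 × 10^-3 mol (1:1 mole ratio)
[HCl] = 3.84 × 10^-3 mol / 0.0254 L = 0.151 mol/L

0.151 mol/L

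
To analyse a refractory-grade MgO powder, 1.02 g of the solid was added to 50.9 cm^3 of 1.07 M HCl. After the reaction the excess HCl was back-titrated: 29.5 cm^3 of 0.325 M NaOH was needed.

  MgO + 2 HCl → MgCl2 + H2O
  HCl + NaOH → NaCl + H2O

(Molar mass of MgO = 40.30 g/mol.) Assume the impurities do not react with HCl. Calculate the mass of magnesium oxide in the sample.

0.904 g

n(HCl) added = 0.0509 × 1.07 = 0.0545 mol
n(NaOH) used in back-titration = 0.0295 × 0.325 = 9.59 × 10^-3 mol
n(HCl) left over = 9.59 × 10^-3 mol (1:1 ratio)
n(HCl) consumed by analyte = 0.0545 − 9.59 × 10^-3 = 0.0449 mol
From the 1:2 ratio, n(MgO) = 1/2 × 0.0449 = 0.0224 mol
mass of MgO = 0.0224 × 40.30 = 0.904 g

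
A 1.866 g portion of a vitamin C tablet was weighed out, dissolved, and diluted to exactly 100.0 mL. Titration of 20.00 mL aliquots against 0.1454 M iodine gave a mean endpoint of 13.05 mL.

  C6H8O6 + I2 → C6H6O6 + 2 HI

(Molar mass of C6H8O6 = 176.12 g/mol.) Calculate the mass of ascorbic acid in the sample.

n(I2) per titration = 0.01305 × 0.1454 = 1.897 × 10^-3 mol
n(C6H8O6) in each aliquot = 1.897 × 10^-3 mol (1:1 ratio)
n(C6H8O6) in the whole flask = 1.897 × 10^-3 × 100.0/20.00 = 9.487 × 10^-3 mol
mass of C6H8O6 = 9.487 × 10^-3 × 176.12 = 1.671 g

1.671 g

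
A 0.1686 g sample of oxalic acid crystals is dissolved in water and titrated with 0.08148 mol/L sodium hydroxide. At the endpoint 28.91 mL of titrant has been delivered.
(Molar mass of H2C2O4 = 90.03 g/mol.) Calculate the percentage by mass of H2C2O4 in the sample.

H2C2O4 + 2 NaOH → Na2C2O4 + 2 H2O
n(NaOH) = 0.02891 L × 0.08148 mol/L = 2.356 × 10^-3 mol
From the 1:2 ratio, n(H2C2O4) = 1/2 × 2.356 × 10^-3 = 1.178 × 10^-3 mol
mass of H2C2O4 = 1.178 × 10^-3 × 90.03 g/mol = 0.1060 g
% H2C2O4 = 0.1060 / 0.1686 × 100 = 62.89 %

62.89 %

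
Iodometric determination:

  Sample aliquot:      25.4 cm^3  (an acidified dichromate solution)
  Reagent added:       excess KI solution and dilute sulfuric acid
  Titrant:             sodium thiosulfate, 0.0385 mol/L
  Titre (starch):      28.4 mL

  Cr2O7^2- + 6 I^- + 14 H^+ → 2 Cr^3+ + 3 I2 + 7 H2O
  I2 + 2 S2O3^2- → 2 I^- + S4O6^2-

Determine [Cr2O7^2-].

0.00717 mol/L

n(S2O3^2-) = 0.0284 × 0.0385 = 1.09 × 10^-3 mol
n(I2) = n(S2O3^2-)/2 = 5.47 × 10^-4 mol
From the 1:3 ratio, n(Cr2O7^2-) in the aliquot = 1/3 × 5.47 × 10^-4 = 1.82 × 10^-4 mol
[Cr2O7^2-] = 1.82 × 10^-4 / 0.0254 = 0.00717 mol/L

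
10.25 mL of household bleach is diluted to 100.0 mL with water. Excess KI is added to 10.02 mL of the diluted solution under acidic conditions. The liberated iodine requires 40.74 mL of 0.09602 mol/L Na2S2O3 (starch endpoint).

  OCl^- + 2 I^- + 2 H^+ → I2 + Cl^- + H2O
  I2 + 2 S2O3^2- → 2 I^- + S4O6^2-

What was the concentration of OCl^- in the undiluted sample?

1.904 mol/L

n(S2O3^2-) = 0.04074 × 0.09602 = 3.912 × 10^-3 mol
n(I2) = n(S2O3^2-)/2 = 1.956 × 10^-3 mol
n(OCl^-) in the aliquot = 1.956 × 10^-3 mol (1:1 ratio)
[OCl^-]_dilute = 1.956 × 10^-3 / 0.01002 = 0.1952 mol/L
[OCl^-]_original = 0.1952 × 100.0/10.25 = 1.904 mol/L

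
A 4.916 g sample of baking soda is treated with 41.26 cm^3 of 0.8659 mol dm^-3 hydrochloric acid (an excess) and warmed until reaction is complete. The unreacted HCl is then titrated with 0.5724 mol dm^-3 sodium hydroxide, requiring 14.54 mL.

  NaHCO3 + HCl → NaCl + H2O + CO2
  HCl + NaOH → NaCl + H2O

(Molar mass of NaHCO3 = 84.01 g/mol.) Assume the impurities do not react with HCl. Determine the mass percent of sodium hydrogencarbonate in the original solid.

n(HCl) added = 0.04126 × 0.8659 = 0.03573 mol
n(NaOH) used in back-titration = 0.01454 × 0.5724 = 8.323 × 10^-3 mol
n(HCl) left over = 8.323 × 10^-3 mol (1:1 ratio)
n(HCl) consumed by analyte = 0.03573 − 8.323 × 10^-3 = 0.02740 mol
n(NaHCO3) = 0.02740 mol (1:1 ratio)
mass of NaHCO3 = 0.02740 × 84.01 = 2.302 g
% NaHCO3 = 2.302 / 4.916 × 100 = 46.83 %

46.83 %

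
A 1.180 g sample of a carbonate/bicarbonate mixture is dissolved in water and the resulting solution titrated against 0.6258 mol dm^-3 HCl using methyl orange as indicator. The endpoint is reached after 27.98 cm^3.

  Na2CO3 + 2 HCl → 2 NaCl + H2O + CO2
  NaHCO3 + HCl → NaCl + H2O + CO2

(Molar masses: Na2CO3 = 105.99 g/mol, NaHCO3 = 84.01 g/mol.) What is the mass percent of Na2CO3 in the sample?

42.14 %

n(HCl) = 0.02798 × 0.6258 = 0.01751 mol
Let x = n(Na2CO3), y = n(NaHCO3).
Titrant: 2x + 1y = 0.01751;  mass: 105.99x + 84.01y = 1.180
Solving, x = 4.691 × 10^-3 mol, y = 8.127 × 10^-3 mol
mass of Na2CO3 = 4.691 × 10^-3 × 105.99 = 0.4972 g
% Na2CO3 = 0.4972 / 1.180 × 100 = 42.14 %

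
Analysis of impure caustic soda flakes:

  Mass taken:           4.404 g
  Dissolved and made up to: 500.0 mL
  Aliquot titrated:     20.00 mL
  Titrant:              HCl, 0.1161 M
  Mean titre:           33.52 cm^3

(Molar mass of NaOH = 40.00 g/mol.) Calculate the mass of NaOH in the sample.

3.892 g

NaOH + HCl → NaCl + H2O
n(HCl) per titration = 0.03352 × 0.1161 = 3.892 × 10^-3 mol
n(NaOH) in each aliquot = 3.892 × 10^-3 mol (1:1 ratio)
n(NaOH) in the whole flask = 3.892 × 10^-3 × 500.0/20.00 = 0.09729 mol
mass of NaOH = 0.09729 × 40.00 = 3.892 g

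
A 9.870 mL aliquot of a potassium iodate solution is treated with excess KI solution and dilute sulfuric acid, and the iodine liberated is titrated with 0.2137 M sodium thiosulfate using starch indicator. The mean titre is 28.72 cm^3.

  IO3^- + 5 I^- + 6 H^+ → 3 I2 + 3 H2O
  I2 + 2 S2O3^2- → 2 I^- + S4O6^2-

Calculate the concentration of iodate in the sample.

n(S2O3^2-) = 0.02872 × 0.2137 = 6.137 × 10^-3 mol
n(I2) = n(S2O3^2-)/2 = 3.069 × 10^-3 mol
From the 1:3 ratio, n(IO3^-) in the aliquot = 1/3 × 3.069 × 10^-3 = 1.023 × 10^-3 mol
[IO3^-] = 1.023 × 10^-3 / 0.009870 = 0.1036 mol/L

0.1036 M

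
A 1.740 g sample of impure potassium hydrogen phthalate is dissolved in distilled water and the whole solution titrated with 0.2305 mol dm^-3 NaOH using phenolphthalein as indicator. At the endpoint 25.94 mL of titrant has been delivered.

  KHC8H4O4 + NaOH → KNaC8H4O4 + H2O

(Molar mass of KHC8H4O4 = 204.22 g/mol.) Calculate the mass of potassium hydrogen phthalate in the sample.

n(NaOH) = 0.02594 L × 0.2305 mol/L = 5.979 × 10^-3 mol
n(KHC8H4O4) = 5.979 × 10^-3 mol (1:1 ratio)
mass of KHC8H4O4 = 5.979 × 10^-3 × 204.22 g/mol = 1.221 g

1.221 g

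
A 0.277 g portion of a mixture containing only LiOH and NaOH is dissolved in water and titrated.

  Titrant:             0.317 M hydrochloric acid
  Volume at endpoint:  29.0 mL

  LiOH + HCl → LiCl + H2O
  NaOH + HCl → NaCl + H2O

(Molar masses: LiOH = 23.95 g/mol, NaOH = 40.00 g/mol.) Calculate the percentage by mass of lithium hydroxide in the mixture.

n(HCl) = 0.0290 × 0.317 = 9.19 × 10^-3 mol
Let x = n(LiOH), y = n(NaOH).
Titrant: 1x + 1y = 9.19 × 10^-3;  mass: 23.95x + 40.00y = 0.277
Solving, x = 5.65 × 10^-3 mol, y = 3.54 × 10^-3 mol
mass of LiOH = 5.65 × 10^-3 × 23.95 = 0.135 g
% LiOH = 0.135 / 0.277 × 100 = 48.9 %

48.9 %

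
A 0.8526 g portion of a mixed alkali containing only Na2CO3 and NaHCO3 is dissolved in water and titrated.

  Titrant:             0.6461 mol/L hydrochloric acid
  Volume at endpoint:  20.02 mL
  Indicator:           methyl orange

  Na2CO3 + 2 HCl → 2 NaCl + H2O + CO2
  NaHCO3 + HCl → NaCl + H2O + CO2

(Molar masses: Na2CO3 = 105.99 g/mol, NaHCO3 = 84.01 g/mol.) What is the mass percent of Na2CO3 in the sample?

46.91 %

n(HCl) = 0.02002 × 0.6461 = 0.01293 mol
Let x = n(Na2CO3), y = n(NaHCO3).
Titrant: 2x + 1y = 0.01293;  mass: 105.99x + 84.01y = 0.8526
Solving, x = 3.773 × 10^-3 mol, y = 5.388 × 10^-3 mol
mass of Na2CO3 = 3.773 × 10^-3 × 105.99 = 0.3999 g
% Na2CO3 = 0.3999 / 0.8526 × 100 = 46.91 %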